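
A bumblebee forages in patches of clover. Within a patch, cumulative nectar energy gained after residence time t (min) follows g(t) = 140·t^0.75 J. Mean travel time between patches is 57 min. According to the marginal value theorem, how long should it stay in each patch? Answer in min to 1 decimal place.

171.0 min

Maximise g(t)/(T+t): set derivative to zero → g'(t)(T+t) = g(t).
g'(t) = 0.75·140·t^-0.25. Setting 0.75·140·t^-0.25 = 140·t^0.75/(57+t) gives 0.75(57+t) = t, so 0.25·t = 0.75×57.
t* = 0.75×57/0.25 = 171 min.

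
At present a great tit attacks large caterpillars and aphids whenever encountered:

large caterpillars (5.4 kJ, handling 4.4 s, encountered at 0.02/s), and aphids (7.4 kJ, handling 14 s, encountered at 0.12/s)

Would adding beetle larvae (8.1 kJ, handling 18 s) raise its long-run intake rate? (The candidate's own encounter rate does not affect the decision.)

Current rate: (0.02×5.4 + 0.12×7.4)/(1 + 0.02×4.4 + 0.12×14) = 0.3598 kJ/s.
beetle larvae: E/h = 8.1/18 = 0.45 kJ/s.
0.45 > 0.3598, so adding beetle larvae raises the average — include it.

Yes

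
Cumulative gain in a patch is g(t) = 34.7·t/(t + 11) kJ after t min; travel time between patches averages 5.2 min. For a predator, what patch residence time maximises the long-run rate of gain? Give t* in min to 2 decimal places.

Maximise g(t)/(T+t): set derivative to zero → g'(t)(T+t) = g(t).
g'(t) = 34.7·11/(t + 11)². Setting 34.7·11/(t+11)² = 34.7t/[(t+11)(5.2+t)] gives 11(5.2+t) = t(t+11), so t² = 11×5.2 = 57.2.
t* = √57.2 = 7.563 min.

7.56 min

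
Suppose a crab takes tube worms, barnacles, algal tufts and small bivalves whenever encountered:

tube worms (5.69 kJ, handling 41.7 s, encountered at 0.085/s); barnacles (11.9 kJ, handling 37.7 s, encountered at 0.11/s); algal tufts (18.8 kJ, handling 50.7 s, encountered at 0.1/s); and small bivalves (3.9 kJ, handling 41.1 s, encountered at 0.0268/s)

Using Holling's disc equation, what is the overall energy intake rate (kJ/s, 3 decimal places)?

Energy encountered per unit search time: 0.085×5.69 + 0.11×11.9 + 0.1×18.8 + 0.0268×3.9 = 3.777 kJ/s.
Handling time per unit search time: 0.085×41.7 + 0.11×37.7 + 0.1×50.7 + 0.0268×41.1 = 13.86.
Rate = 3.777/(1 + 13.86) = 0.2541 kJ/s.

0.254 kJ/s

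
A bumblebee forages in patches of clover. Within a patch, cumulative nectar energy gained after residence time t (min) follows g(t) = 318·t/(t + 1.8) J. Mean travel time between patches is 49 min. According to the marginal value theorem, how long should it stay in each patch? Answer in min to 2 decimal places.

By the marginal value theorem, leave when the instantaneous gain rate g'(t) equals the habitat-wide average g(t)/(T + t).
g'(t) = 318·1.8/(t + 1.8)². Setting 318·1.8/(t+1.8)² = 318t/[(t+1.8)(49+t)] gives 1.8(49+t) = t(t+1.8), so t² = 1.8×49 = 88.2.
t* = √88.2 = 9.391 min.

9.39 min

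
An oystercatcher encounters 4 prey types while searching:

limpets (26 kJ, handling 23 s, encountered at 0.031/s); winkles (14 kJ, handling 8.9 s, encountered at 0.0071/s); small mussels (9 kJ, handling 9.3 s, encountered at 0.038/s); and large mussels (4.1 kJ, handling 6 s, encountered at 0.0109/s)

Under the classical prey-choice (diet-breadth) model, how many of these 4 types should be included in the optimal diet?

4

Profitabilities (E/h, kJ/s): winkles 1.57, limpets 1.13, small mussels 0.968, large mussels 0.683. Add prey in this order while the next type's profitability exceeds the intake rate on those already taken.
Rate on top 1: 0.09349. limpets: 1.13 > 0.09349 → include.
Rate on top 2: 0.5097. small mussels: 0.968 > 0.5097 → include.
Rate on top 3: 0.5857. large mussels: 0.683 > 0.5857 → include.
Optimal diet: winkles, limpets, small mussels, large mussels — 4 of 4 types.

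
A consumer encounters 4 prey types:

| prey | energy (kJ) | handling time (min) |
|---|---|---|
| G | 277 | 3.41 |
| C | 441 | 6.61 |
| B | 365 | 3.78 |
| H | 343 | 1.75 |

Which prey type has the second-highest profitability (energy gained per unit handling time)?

B

Profitability E/h (kJ/min): G = 277/3.41 = 81.2, C = 441/6.61 = 66.7, B = 365/3.78 = 96.6, H = 343/1.75 = 196.
Ranked: H > B > G > C.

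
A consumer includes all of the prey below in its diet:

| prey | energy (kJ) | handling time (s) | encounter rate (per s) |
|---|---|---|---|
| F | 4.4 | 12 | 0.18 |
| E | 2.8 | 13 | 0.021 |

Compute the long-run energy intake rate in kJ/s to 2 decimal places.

R = Σλ_iE_i / (1 + Σλ_ih_i)
Numerator: 0.18×4.4 + 0.021×2.8 = 0.8508
Denominator: 1 + 0.18×12 + 0.021×13 = 3.433
R = 0.8508/3.433 = 0.2478 kJ/s

0.25 kJ/s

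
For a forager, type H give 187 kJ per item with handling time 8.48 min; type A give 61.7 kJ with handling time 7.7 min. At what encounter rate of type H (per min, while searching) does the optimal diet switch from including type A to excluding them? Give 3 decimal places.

At the threshold, the rate on type H alone equals the profitability of type A: λ·187/(1 + λ·8.48) = 61.7/7.7 = 8.013.
Rearranging, λ(187 − 8.013×8.48) = 8.013, so λ = 8.013/119 = 0.06731 per min.

0.067 per min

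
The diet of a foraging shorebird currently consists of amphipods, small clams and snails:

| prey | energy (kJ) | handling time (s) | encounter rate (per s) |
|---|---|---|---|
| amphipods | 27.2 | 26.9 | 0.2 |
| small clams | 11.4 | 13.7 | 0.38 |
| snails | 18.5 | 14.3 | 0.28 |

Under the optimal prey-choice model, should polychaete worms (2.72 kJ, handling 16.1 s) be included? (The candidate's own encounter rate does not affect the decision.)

No

Intake rate on the current diet: R = (0.2×27.2 + 0.38×11.4 + 0.28×18.5) / (1 + 0.2×26.9 + 0.38×13.7 + 0.28×14.3) = 14.95/15.59 = 0.9591 kJ/s.
polychaete worms: E/h = 2.72/16.1 = 0.1689 kJ/s.
Since 0.1689 < R, time spent handling polychaete worms is better spent searching.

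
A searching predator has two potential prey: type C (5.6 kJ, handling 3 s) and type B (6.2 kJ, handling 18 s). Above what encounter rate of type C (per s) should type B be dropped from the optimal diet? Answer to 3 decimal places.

At the threshold, the rate on type C alone equals the profitability of type B: λ·5.6/(1 + λ·3) = 6.2/18 = 0.3444.
Rearranging, λ(5.6 − 0.3444×3) = 0.3444, so λ = 0.3444/4.567 = 0.07543 per s.

0.075 per s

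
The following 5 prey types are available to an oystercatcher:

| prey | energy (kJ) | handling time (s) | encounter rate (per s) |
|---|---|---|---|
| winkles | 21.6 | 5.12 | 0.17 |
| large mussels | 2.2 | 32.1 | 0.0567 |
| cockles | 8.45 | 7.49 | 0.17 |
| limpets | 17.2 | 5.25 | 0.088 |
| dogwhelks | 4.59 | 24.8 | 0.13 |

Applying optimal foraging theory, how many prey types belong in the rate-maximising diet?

2

Profitabilities (E/h, kJ/s): winkles 4.22, limpets 3.28, cockles 1.13, dogwhelks 0.185, large mussels 0.0685. Add prey in this order while the next type's profitability exceeds the intake rate on those already taken.
Rate on top 1: 1.963. limpets: 3.28 > 1.963 → include.
Rate on top 2: 2.223. cockles: 1.13 < 2.223 → exclude; stop.
Optimal diet: winkles, limpets — 2 of 5 types.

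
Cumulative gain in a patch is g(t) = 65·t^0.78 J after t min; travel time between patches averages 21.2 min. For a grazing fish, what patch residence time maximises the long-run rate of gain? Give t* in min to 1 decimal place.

Optimal t* satisfies g'(t*) = g(t*)/(T + t*).
g'(t) = 0.78·65·t^-0.22. Setting 0.78·65·t^-0.22 = 65·t^0.78/(21.2+t) gives 0.78(21.2+t) = t, so 0.22·t = 0.78×21.2.
t* = 0.78×21.2/0.22 = 75.16 min.

75.2 min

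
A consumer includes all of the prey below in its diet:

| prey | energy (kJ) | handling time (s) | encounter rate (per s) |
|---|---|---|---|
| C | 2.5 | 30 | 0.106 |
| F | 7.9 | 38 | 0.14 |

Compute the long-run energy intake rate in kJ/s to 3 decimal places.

0.144 kJ/s

R = Σλ_iE_i / (1 + Σλ_ih_i)
Numerator: 0.106×2.5 + 0.14×7.9 = 1.371
Denominator: 1 + 0.106×30 + 0.14×38 = 9.5
R = 1.371/9.5 = 0.1443 kJ/s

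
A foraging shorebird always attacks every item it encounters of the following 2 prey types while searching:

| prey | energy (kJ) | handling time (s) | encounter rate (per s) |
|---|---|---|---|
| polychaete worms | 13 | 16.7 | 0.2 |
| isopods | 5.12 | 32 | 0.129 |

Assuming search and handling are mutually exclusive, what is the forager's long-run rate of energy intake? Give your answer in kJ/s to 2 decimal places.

0.39 kJ/s

R = (0.2×13 + 0.129×5.12) / (1 + 0.2×16.7 + 0.129×32) = 3.26/8.468 = 0.385 kJ/s.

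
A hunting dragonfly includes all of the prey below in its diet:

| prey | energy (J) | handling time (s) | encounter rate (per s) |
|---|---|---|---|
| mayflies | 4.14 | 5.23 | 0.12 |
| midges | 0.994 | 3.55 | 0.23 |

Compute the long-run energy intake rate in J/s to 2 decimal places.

R = Σλ_iE_i / (1 + Σλ_ih_i)
Numerator: 0.12×4.14 + 0.23×0.994 = 0.7254
Denominator: 1 + 0.12×5.23 + 0.23×3.55 = 2.444
R = 0.7254/2.444 = 0.2968 J/s

0.30 J/s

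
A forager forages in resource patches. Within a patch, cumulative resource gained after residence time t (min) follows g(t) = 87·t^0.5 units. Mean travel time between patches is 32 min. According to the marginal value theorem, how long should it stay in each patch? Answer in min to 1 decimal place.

32.0 min

Optimal t* satisfies g'(t*) = g(t*)/(T + t*).
g'(t) = 0.5·87·t^-0.5. Setting 0.5·87·t^-0.5 = 87·t^0.5/(32+t) gives 0.5(32+t) = t, so 0.50·t = 0.5×32.
t* = 0.5×32/0.50 = 32 min.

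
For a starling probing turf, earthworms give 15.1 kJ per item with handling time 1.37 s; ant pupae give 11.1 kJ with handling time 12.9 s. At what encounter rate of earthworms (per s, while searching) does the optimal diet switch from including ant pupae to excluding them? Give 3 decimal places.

0.062 per s

The zero-one rule: include ant pupae iff E₂/h₂ > λE₁/(1+λh₁). Equality gives the switch point.
λE₁h₂ = E₂ + λE₂h₁ ⇒ λ = E₂/(E₁h₂ − E₂h₁) = 11.1/(194.8 − 15.21) = 0.06181 per s.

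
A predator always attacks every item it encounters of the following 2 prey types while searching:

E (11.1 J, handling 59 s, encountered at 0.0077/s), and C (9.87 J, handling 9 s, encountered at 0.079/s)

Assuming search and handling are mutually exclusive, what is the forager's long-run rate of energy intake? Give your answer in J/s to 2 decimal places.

R = (0.0077×11.1 + 0.079×9.87) / (1 + 0.0077×59 + 0.079×9) = 0.8652/2.165 = 0.3996 J/s.

0.40 J/s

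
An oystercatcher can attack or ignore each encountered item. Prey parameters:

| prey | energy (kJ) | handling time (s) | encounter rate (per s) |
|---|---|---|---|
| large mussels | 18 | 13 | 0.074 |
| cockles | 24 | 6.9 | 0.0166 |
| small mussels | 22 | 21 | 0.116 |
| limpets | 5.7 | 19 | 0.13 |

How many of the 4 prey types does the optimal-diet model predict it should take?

3

Profitabilities (E/h, kJ/s): cockles 3.48, large mussels 1.38, small mussels 1.05, limpets 0.3. Add prey in this order while the next type's profitability exceeds the intake rate on those already taken.
Rate on top 1: 0.3575. large mussels: 1.38 > 0.3575 → include.
Rate on top 2: 0.8333. small mussels: 1.05 > 0.8333 → include.
Rate on top 3: 0.949. limpets: 0.3 < 0.949 → exclude; stop.
Optimal diet: cockles, large mussels, small mussels — 3 of 4 types.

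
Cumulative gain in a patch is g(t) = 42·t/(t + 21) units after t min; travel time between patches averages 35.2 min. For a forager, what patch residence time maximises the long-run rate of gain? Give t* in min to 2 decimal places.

27.19 min

By the marginal value theorem, leave when the instantaneous gain rate g'(t) equals the habitat-wide average g(t)/(T + t).
g'(t) = 42·21/(t + 21)². Setting 42·21/(t+21)² = 42t/[(t+21)(35.2+t)] gives 21(35.2+t) = t(t+21), so t² = 21×35.2 = 739.2.
t* = √739.2 = 27.19 min.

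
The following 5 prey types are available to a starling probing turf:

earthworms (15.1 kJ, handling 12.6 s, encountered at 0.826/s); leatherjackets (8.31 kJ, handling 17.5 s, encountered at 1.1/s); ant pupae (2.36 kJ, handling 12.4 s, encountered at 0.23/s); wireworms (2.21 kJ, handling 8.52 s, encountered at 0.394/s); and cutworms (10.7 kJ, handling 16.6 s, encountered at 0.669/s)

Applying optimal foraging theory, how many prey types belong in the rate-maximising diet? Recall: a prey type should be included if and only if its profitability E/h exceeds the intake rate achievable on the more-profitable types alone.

Rank by E/h (kJ/s): earthworms 1.2, cutworms 0.645, leatherjackets 0.475, wireworms 0.259, ant pupae 0.19. Include each in turn until the next type's E/h falls below the running intake rate.
Rate on top 1: 1.093. cutworms: 0.645 < 1.093 → exclude; stop.
Optimal diet: earthworms — 1 of 5 types.

1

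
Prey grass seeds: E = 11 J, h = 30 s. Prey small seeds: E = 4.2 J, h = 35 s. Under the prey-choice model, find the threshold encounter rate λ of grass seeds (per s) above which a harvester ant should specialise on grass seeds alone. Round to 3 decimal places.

0.016 per s

Drop small seeds once their profitability E₂/h₂ falls below the rate achievable on grass seeds alone: E₂/h₂ = λE₁/(1 + λh₁).
Solve for λ: λE₁h₂ = E₂(1 + λh₁) → λ(E₁h₂ − E₂h₁) = E₂ → λ = E₂/(E₁h₂ − E₂h₁).
λ = 4.2/(11×35 − 4.2×30) = 4.2/259 = 0.01622 per s.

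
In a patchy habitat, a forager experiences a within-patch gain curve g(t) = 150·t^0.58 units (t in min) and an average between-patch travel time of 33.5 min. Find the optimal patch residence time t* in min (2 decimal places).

46.26 min

Optimal t* satisfies g'(t*) = g(t*)/(T + t*).
g'(t) = 0.58·150·t^-0.42. Setting 0.58·150·t^-0.42 = 150·t^0.58/(33.5+t) gives 0.58(33.5+t) = t, so 0.42·t = 0.58×33.5.
t* = 0.58×33.5/0.42 = 46.26 min.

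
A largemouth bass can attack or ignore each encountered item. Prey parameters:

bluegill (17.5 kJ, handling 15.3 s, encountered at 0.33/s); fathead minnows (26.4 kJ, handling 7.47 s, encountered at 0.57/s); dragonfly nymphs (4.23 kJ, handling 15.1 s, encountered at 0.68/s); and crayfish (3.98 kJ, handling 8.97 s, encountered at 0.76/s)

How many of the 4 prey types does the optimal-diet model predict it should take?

Profitabilities (E/h, kJ/s): fathead minnows 3.53, bluegill 1.14, crayfish 0.444, dragonfly nymphs 0.28. Add prey in this order while the next type's profitability exceeds the intake rate on those already taken.
Rate on top 1: 2.862. bluegill: 1.14 < 2.862 → exclude; stop.
Optimal diet: fathead minnows — 1 of 4 types.

1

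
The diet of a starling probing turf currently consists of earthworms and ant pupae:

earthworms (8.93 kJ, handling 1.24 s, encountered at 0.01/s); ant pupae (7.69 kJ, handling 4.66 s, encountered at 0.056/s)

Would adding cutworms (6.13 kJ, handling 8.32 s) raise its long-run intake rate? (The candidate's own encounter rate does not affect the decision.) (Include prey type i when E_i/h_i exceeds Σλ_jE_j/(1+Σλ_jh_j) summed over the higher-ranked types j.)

Yes

On earthworms and ant pupae alone, R = ΣλE/(1+Σλh) = 0.5199/1.273 = 0.4083 kJ/s.
cutworms: E/h = 6.13/8.32 = 0.7368 kJ/s.
Since 0.7368 > R, including cutworms increases the long-run rate.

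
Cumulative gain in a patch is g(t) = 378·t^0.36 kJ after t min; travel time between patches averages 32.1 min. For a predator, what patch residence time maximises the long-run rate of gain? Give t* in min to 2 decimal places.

18.06 min

By the marginal value theorem, leave when the instantaneous gain rate g'(t) equals the habitat-wide average g(t)/(T + t).
g'(t) = 0.36·378·t^-0.64. Setting 0.36·378·t^-0.64 = 378·t^0.36/(32.1+t) gives 0.36(32.1+t) = t, so 0.64·t = 0.36×32.1.
t* = 0.36×32.1/0.64 = 18.06 min.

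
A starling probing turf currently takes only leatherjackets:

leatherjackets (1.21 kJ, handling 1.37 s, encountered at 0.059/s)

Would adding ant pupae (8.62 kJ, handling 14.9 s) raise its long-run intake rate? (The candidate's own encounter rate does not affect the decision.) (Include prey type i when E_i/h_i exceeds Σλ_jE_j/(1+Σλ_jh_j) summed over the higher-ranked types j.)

On leatherjackets alone, R = ΣλE/(1+Σλh) = 0.07139/1.081 = 0.06605 kJ/s.
ant pupae: E/h = 8.62/14.9 = 0.5785 kJ/s.
0.5785 > 0.06605, so adding ant pupae raises the average — include it.

Yes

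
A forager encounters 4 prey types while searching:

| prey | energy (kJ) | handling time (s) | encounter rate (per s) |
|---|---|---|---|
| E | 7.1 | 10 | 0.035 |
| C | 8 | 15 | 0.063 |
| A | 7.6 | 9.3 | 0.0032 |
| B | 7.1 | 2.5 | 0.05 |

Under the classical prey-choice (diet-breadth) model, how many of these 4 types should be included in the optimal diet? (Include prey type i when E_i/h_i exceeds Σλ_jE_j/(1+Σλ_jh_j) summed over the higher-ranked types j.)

Profitabilities (E/h, kJ/s): B 2.84, A 0.817, E 0.71, C 0.533. Add prey in this order while the next type's profitability exceeds the intake rate on those already taken.
Rate on top 1: 0.3156. A: 0.817 > 0.3156 → include.
Rate on top 2: 0.3285. E: 0.71 > 0.3285 → include.
Rate on top 3: 0.4172. C: 0.533 > 0.4172 → include.
Optimal diet: B, A, E, C — 4 of 4 types.

4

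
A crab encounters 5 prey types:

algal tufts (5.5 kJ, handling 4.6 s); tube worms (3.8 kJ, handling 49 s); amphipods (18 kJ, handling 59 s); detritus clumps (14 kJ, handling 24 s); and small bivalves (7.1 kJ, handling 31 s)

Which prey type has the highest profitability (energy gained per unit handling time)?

algal tufts

In descending order of E/h:
algal tufts: 5.5/4.6 = 1.2 kJ/s
detritus clumps: 14/24 = 0.583 kJ/s
amphipods: 18/59 = 0.305 kJ/s
small bivalves: 7.1/31 = 0.229 kJ/s
tube worms: 3.8/49 = 0.0776 kJ/s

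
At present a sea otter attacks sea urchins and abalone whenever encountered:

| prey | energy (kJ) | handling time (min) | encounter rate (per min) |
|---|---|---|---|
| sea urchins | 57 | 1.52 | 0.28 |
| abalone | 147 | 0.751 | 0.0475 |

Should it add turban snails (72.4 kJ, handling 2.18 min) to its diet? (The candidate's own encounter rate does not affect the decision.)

Yes

Current rate: (0.28×57 + 0.0475×147)/(1 + 0.28×1.52 + 0.0475×0.751) = 15.7 kJ/min.
turban snails: E/h = 72.4/2.18 = 33.21 kJ/min.
33.21 > 15.7, so adding turban snails raises the average — include it.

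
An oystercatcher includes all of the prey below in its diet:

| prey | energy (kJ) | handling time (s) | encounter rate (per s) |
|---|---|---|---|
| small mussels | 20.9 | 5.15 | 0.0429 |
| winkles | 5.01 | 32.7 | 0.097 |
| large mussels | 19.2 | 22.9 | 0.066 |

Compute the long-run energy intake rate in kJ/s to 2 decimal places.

R = (0.0429×20.9 + 0.097×5.01 + 0.066×19.2) / (1 + 0.0429×5.15 + 0.097×32.7 + 0.066×22.9) = 2.65/5.904 = 0.4488 kJ/s.

0.45 kJ/s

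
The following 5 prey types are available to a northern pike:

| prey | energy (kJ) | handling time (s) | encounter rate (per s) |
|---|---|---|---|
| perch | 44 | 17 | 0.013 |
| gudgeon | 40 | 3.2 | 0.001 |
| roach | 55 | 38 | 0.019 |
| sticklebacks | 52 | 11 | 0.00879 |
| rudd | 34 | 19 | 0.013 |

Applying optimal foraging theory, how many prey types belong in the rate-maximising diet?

5

Rank by E/h (kJ/s): gudgeon 12.5, sticklebacks 4.73, perch 2.59, rudd 1.79, roach 1.45. Include each in turn until the next type's E/h falls below the running intake rate.
Rate on top 1: 0.03987. sticklebacks: 4.73 > 0.03987 → include.
Rate on top 2: 0.4519. perch: 2.59 > 0.4519 → include.
Rate on top 3: 0.8094. rudd: 1.79 > 0.8094 → include.
Rate on top 4: 0.9638. roach: 1.45 > 0.9638 → include.
Optimal diet: gudgeon, sticklebacks, perch, rudd, roach — 5 of 5 types.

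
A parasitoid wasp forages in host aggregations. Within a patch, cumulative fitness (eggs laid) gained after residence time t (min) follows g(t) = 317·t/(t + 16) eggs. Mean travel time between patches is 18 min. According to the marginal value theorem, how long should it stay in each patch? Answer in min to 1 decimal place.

17.0 min

Optimal t* satisfies g'(t*) = g(t*)/(T + t*).
g'(t) = 317·16/(t + 16)². Setting 317·16/(t+16)² = 317t/[(t+16)(18+t)] gives 16(18+t) = t(t+16), so t² = 16×18 = 288.
t* = √288 = 16.97 min.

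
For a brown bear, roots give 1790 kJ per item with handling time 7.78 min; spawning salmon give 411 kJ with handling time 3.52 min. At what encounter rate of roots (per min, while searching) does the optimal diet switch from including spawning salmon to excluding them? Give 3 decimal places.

0.132 per min

At the threshold, the rate on roots alone equals the profitability of spawning salmon: λ·1790/(1 + λ·7.78) = 411/3.52 = 116.8.
Rearranging, λ(1790 − 116.8×7.78) = 116.8, so λ = 116.8/881.6 = 0.1324 per min.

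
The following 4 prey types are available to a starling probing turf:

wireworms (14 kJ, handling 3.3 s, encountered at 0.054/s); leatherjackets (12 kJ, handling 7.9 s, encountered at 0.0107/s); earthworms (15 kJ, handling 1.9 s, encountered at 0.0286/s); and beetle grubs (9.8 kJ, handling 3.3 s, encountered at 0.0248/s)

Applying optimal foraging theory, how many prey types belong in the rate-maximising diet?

Rank by E/h (kJ/s): earthworms 7.89, wireworms 4.24, beetle grubs 2.97, leatherjackets 1.52. Include each in turn until the next type's E/h falls below the running intake rate.
Rate on top 1: 0.4069. wireworms: 4.24 > 0.4069 → include.
Rate on top 2: 0.9614. beetle grubs: 2.97 > 0.9614 → include.
Rate on top 3: 1.086. leatherjackets: 1.52 > 1.086 → include.
Optimal diet: earthworms, wireworms, beetle grubs, leatherjackets — 4 of 4 types.

4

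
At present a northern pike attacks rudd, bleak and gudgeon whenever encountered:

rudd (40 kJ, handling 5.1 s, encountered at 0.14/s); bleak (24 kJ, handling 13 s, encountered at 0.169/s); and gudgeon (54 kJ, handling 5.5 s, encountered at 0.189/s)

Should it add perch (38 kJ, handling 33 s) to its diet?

No

Current rate: (0.14×40 + 0.169×24 + 0.189×54)/(1 + 0.14×5.1 + 0.169×13 + 0.189×5.5) = 4.012 kJ/s.
Profitability of perch: 38/33 = 1.152 kJ/s.
1.152 < 4.012, so adding perch would lower the average — exclude it.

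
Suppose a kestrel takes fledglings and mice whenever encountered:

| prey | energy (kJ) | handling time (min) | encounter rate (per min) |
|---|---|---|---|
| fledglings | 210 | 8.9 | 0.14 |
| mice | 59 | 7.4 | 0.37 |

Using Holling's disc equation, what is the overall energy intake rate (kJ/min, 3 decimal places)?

R = (0.14×210 + 0.37×59) / (1 + 0.14×8.9 + 0.37×7.4) = 51.23/4.984 = 10.28 kJ/min.

10.279 kJ/min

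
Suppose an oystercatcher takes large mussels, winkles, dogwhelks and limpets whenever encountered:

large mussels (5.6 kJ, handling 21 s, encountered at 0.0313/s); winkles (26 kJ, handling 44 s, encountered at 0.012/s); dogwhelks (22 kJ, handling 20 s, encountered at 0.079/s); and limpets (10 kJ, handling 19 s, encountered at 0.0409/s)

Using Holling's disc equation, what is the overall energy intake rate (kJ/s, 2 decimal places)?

0.58 kJ/s

R = (0.0313×5.6 + 0.012×26 + 0.079×22 + 0.0409×10) / (1 + 0.0313×21 + 0.012×44 + 0.079×20 + 0.0409×19) = 2.634/4.542 = 0.5799 kJ/s.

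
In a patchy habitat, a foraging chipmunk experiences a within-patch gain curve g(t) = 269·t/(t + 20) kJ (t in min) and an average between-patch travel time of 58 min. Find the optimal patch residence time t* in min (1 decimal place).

Optimal t* satisfies g'(t*) = g(t*)/(T + t*).
g'(t) = 269·20/(t + 20)². Setting 269·20/(t+20)² = 269t/[(t+20)(58+t)] gives 20(58+t) = t(t+20), so t² = 20×58 = 1160.
t* = √1160 = 34.06 min.

34.1 min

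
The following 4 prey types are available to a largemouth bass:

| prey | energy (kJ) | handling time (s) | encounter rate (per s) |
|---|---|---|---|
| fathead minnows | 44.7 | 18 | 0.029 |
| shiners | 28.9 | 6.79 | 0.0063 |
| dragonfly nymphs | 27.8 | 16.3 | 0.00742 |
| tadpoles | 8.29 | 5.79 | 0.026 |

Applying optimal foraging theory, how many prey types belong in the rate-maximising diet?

E/h in descending order: shiners 4.26, fathead minnows 2.48, dragonfly nymphs 1.71, tadpoles 1.43 kJ/s. The optimal diet is the largest prefix of this list for which every included type satisfies E_i/h_i > R on the types above it.
Rate on top 1: 0.1746. fathead minnows: 2.48 > 0.1746 → include.
Rate on top 2: 0.9448. dragonfly nymphs: 1.71 > 0.9448 → include.
Rate on top 3: 0.9994. tadpoles: 1.43 > 0.9994 → include.
Optimal diet: shiners, fathead minnows, dragonfly nymphs, tadpoles — 4 of 4 types.

4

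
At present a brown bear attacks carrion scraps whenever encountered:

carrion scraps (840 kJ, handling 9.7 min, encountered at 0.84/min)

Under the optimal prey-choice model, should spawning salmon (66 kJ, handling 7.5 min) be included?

No

Intake rate on the current diet: R = (0.84×840) / (1 + 0.84×9.7) = 705.6/9.148 = 77.13 kJ/min.
Profitability of spawning salmon: 66/7.5 = 8.8 kJ/min.
8.8 < 77.13, so adding spawning salmon would lower the average — exclude it.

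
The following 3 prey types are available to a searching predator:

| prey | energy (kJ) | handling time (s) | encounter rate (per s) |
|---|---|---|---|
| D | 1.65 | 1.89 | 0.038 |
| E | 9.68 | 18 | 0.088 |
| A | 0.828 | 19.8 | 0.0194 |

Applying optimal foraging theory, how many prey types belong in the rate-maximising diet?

Rank by E/h (kJ/s): D 0.873, E 0.538, A 0.0418. Include each in turn until the next type's E/h falls below the running intake rate.
Rate on top 1: 0.0585. E: 0.538 > 0.0585 → include.
Rate on top 2: 0.3444. A: 0.0418 < 0.3444 → exclude; stop.
Optimal diet: D, E — 2 of 3 types.

2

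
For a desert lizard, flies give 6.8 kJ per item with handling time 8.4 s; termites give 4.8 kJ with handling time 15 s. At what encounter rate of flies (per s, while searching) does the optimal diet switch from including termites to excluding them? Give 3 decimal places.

0.078 per s

Drop termites once their profitability E₂/h₂ falls below the rate achievable on flies alone: E₂/h₂ = λE₁/(1 + λh₁).
Solve for λ: λE₁h₂ = E₂(1 + λh₁) → λ(E₁h₂ − E₂h₁) = E₂ → λ = E₂/(E₁h₂ − E₂h₁).
λ = 4.8/(6.8×15 − 4.8×8.4) = 4.8/61.68 = 0.07782 per s.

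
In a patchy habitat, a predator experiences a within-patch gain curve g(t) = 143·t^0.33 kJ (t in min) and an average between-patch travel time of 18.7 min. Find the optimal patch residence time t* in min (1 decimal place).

9.2 min

By the marginal value theorem, leave when the instantaneous gain rate g'(t) equals the habitat-wide average g(t)/(T + t).
g'(t) = 0.33·143·t^-0.67. Setting 0.33·143·t^-0.67 = 143·t^0.33/(18.7+t) gives 0.33(18.7+t) = t, so 0.67·t = 0.33×18.7.
t* = 0.33×18.7/0.67 = 9.21 min.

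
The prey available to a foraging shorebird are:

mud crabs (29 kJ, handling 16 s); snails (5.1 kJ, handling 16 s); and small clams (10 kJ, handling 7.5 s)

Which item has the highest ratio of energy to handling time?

Profitability E/h (kJ/s): mud crabs = 29/16 = 1.81, snails = 5.1/16 = 0.319, small clams = 10/7.5 = 1.33.
Ranked: mud crabs > small clams > snails.

mud crabs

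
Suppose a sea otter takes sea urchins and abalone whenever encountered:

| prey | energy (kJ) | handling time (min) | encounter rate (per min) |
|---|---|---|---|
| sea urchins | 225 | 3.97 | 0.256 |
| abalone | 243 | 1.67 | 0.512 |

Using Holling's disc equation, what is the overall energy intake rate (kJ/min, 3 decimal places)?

R = Σλ_iE_i / (1 + Σλ_ih_i)
Numerator: 0.256×225 + 0.512×243 = 182
Denominator: 1 + 0.256×3.97 + 0.512×1.67 = 2.871
R = 182/2.871 = 63.39 kJ/min

63.390 kJ/min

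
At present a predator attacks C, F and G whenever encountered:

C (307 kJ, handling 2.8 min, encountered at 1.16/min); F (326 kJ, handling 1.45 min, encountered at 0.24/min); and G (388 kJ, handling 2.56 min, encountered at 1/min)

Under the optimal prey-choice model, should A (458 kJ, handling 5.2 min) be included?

No

On C, F and G alone, R = ΣλE/(1+Σλh) = 822.4/7.156 = 114.9 kJ/min.
Profitability of A: 458/5.2 = 88.08 kJ/min.
Since 88.08 < R, time spent handling A is better spent searching.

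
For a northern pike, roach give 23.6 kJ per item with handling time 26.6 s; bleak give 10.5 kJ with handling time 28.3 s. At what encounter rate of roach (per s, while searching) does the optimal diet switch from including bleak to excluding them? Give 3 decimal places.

At the threshold, the rate on roach alone equals the profitability of bleak: λ·23.6/(1 + λ·26.6) = 10.5/28.3 = 0.371.
Rearranging, λ(23.6 − 0.371×26.6) = 0.371, so λ = 0.371/13.73 = 0.02702 per s.

0.027 per s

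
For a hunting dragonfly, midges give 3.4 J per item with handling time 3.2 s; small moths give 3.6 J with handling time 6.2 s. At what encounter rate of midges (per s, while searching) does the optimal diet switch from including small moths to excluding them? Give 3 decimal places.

0.377 per s

At the threshold, the rate on midges alone equals the profitability of small moths: λ·3.4/(1 + λ·3.2) = 3.6/6.2 = 0.5806.
Rearranging, λ(3.4 − 0.5806×3.2) = 0.5806, so λ = 0.5806/1.542 = 0.3766 per s.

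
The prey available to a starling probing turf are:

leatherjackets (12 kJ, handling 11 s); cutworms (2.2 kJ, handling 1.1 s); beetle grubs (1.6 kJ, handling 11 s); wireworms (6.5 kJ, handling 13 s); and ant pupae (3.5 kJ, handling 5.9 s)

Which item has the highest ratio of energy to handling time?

In descending order of E/h:
cutworms: 2.2/1.1 = 2 kJ/s
leatherjackets: 12/11 = 1.09 kJ/s
ant pupae: 3.5/5.9 = 0.593 kJ/s
wireworms: 6.5/13 = 0.5 kJ/s
beetle grubs: 1.6/11 = 0.145 kJ/s

cutworms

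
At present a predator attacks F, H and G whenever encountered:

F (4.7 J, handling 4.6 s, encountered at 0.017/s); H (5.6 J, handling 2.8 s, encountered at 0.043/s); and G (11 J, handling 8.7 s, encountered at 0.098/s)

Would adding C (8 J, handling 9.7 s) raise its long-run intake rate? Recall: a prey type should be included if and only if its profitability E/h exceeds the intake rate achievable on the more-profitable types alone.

Yes

On F, H and G alone, R = ΣλE/(1+Σλh) = 1.399/2.051 = 0.6819 J/s.
C: E/h = 8/9.7 = 0.8247 J/s.
Since 0.8247 > R, including C increases the long-run rate.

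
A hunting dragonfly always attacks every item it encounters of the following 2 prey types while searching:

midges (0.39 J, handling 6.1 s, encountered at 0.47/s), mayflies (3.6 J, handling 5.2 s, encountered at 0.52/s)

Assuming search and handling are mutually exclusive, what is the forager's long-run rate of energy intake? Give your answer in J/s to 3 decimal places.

R = (0.47×0.39 + 0.52×3.6) / (1 + 0.47×6.1 + 0.52×5.2) = 2.055/6.571 = 0.3128 J/s.

0.313 J/s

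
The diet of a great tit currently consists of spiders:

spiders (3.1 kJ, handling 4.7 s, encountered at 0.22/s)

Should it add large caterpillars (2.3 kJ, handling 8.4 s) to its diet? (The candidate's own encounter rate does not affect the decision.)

Intake rate on the current diet: R = (0.22×3.1) / (1 + 0.22×4.7) = 0.682/2.034 = 0.3353 kJ/s.
Profitability of large caterpillars: 2.3/8.4 = 0.2738 kJ/s.
0.2738 < 0.3353, so adding large caterpillars would lower the average — exclude it.

No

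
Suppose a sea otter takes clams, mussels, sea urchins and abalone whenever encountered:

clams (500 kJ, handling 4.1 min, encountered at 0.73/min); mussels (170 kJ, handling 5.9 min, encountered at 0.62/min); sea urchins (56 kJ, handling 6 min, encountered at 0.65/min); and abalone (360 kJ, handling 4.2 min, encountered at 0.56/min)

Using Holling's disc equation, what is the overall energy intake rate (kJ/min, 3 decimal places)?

Energy encountered per unit search time: 0.73×500 + 0.62×170 + 0.65×56 + 0.56×360 = 708.4 kJ/min.
Handling time per unit search time: 0.73×4.1 + 0.62×5.9 + 0.65×6 + 0.56×4.2 = 12.9.
Rate = 708.4/(1 + 12.9) = 50.95 kJ/min.

50.953 kJ/min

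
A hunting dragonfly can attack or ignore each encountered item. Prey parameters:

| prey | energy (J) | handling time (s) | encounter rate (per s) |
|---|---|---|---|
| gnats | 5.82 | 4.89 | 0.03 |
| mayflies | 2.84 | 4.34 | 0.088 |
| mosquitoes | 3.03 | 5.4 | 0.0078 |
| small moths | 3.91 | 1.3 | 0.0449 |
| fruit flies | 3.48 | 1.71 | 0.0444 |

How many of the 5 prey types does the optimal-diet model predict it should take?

5

E/h in descending order: small moths 3.01, fruit flies 2.04, gnats 1.19, mayflies 0.654, mosquitoes 0.561 J/s. The optimal diet is the largest prefix of this list for which every included type satisfies E_i/h_i > R on the types above it.
Rate on top 1: 0.1659. fruit flies: 2.04 > 0.1659 → include.
Rate on top 2: 0.291. gnats: 1.19 > 0.291 → include.
Rate on top 3: 0.394. mayflies: 0.654 > 0.394 → include.
Rate on top 4: 0.4538. mosquitoes: 0.561 > 0.4538 → include.
Optimal diet: small moths, fruit flies, gnats, mayflies, mosquitoes — 5 of 5 types.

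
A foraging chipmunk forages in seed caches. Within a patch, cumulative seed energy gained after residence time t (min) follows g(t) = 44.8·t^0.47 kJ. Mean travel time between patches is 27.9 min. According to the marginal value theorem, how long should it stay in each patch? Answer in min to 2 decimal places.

24.74 min

Maximise g(t)/(T+t): set derivative to zero → g'(t)(T+t) = g(t).
g'(t) = 0.47·44.8·t^-0.53. Setting 0.47·44.8·t^-0.53 = 44.8·t^0.47/(27.9+t) gives 0.47(27.9+t) = t, so 0.53·t = 0.47×27.9.
t* = 0.47×27.9/0.53 = 24.74 min.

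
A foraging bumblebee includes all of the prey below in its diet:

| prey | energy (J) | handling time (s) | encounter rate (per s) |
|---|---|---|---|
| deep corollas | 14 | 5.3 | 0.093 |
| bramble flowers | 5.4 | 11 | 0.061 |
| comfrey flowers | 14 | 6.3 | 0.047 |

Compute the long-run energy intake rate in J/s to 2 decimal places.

0.93 J/s

R = (0.093×14 + 0.061×5.4 + 0.047×14) / (1 + 0.093×5.3 + 0.061×11 + 0.047×6.3) = 2.289/2.46 = 0.9307 J/s.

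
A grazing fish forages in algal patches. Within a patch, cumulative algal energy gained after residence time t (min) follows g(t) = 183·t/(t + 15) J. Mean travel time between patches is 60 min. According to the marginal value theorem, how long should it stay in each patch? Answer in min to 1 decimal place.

30.0 min

By the marginal value theorem, leave when the instantaneous gain rate g'(t) equals the habitat-wide average g(t)/(T + t).
g'(t) = 183·15/(t + 15)². Setting 183·15/(t+15)² = 183t/[(t+15)(60+t)] gives 15(60+t) = t(t+15), so t² = 15×60 = 900.
t* = √900 = 30 min.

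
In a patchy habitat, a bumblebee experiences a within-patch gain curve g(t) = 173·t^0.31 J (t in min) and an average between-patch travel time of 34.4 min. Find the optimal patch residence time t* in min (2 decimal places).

By the marginal value theorem, leave when the instantaneous gain rate g'(t) equals the habitat-wide average g(t)/(T + t).
g'(t) = 0.31·173·t^-0.69. Setting 0.31·173·t^-0.69 = 173·t^0.31/(34.4+t) gives 0.31(34.4+t) = t, so 0.69·t = 0.31×34.4.
t* = 0.31×34.4/0.69 = 15.46 min.

15.46 min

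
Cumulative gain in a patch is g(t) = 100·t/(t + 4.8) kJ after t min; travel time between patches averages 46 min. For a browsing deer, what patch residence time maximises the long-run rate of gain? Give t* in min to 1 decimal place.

Optimal t* satisfies g'(t*) = g(t*)/(T + t*).
g'(t) = 100·4.8/(t + 4.8)². Setting 100·4.8/(t+4.8)² = 100t/[(t+4.8)(46+t)] gives 4.8(46+t) = t(t+4.8), so t² = 4.8×46 = 220.8.
t* = √220.8 = 14.86 min.

14.9 min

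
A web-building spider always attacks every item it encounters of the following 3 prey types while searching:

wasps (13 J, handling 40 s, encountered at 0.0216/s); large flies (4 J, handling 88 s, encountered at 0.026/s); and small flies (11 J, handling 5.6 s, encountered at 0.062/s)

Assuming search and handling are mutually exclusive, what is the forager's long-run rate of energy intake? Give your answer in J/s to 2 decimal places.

R = Σλ_iE_i / (1 + Σλ_ih_i)
Numerator: 0.0216×13 + 0.026×4 + 0.062×11 = 1.067
Denominator: 1 + 0.0216×40 + 0.026×88 + 0.062×5.6 = 4.499
R = 1.067/4.499 = 0.2371 J/s

0.24 J/s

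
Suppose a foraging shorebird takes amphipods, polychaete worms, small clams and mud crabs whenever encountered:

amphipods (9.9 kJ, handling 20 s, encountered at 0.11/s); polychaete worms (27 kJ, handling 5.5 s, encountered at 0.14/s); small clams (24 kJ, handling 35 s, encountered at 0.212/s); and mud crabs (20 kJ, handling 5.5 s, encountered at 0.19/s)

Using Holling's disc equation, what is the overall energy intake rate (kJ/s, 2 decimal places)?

Energy encountered per unit search time: 0.11×9.9 + 0.14×27 + 0.212×24 + 0.19×20 = 13.76 kJ/s.
Handling time per unit search time: 0.11×20 + 0.14×5.5 + 0.212×35 + 0.19×5.5 = 11.44.
Rate = 13.76/(1 + 11.44) = 1.106 kJ/s.

1.11 kJ/s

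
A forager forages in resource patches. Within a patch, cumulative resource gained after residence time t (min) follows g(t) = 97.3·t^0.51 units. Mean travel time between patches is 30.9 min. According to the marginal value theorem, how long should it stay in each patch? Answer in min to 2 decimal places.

32.16 min

Maximise g(t)/(T+t): set derivative to zero → g'(t)(T+t) = g(t).
g'(t) = 0.51·97.3·t^-0.49. Setting 0.51·97.3·t^-0.49 = 97.3·t^0.51/(30.9+t) gives 0.51(30.9+t) = t, so 0.49·t = 0.51×30.9.
t* = 0.51×30.9/0.49 = 32.16 min.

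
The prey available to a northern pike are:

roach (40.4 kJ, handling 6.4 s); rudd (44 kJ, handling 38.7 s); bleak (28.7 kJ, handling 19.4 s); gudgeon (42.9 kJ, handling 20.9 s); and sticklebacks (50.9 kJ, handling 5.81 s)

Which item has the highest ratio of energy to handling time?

sticklebacks

Profitability E/h (kJ/s): roach = 40.4/6.4 = 6.31, rudd = 44/38.7 = 1.14, bleak = 28.7/19.4 = 1.48, gudgeon = 42.9/20.9 = 2.05, sticklebacks = 50.9/5.81 = 8.76.
Ranked: sticklebacks > roach > gudgeon > bleak > rudd.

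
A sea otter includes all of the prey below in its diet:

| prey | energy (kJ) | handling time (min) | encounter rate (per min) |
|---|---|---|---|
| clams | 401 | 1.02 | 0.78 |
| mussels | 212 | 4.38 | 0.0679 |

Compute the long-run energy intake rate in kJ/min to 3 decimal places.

Energy encountered per unit search time: 0.78×401 + 0.0679×212 = 327.2 kJ/min.
Handling time per unit search time: 0.78×1.02 + 0.0679×4.38 = 1.093.
Rate = 327.2/(1 + 1.093) = 156.3 kJ/min.

156.318 kJ/min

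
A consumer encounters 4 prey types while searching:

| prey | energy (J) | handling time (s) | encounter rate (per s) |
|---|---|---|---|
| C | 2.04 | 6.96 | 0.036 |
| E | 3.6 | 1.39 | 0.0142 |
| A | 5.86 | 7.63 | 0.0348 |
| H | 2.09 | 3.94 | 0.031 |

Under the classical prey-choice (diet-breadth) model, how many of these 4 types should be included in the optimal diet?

Profitabilities (E/h, J/s): E 2.59, A 0.768, H 0.53, C 0.293. Add prey in this order while the next type's profitability exceeds the intake rate on those already taken.
Rate on top 1: 0.05013. A: 0.768 > 0.05013 → include.
Rate on top 2: 0.1984. H: 0.53 > 0.1984 → include.
Rate on top 3: 0.2273. C: 0.293 > 0.2273 → include.
Optimal diet: E, A, H, C — 4 of 4 types.

4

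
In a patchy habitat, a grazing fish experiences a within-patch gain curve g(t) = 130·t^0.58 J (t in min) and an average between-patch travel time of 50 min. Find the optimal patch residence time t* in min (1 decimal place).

69.0 min

Optimal t* satisfies g'(t*) = g(t*)/(T + t*).
g'(t) = 0.58·130·t^-0.42. Setting 0.58·130·t^-0.42 = 130·t^0.58/(50+t) gives 0.58(50+t) = t, so 0.42·t = 0.58×50.
t* = 0.58×50/0.42 = 69.05 min.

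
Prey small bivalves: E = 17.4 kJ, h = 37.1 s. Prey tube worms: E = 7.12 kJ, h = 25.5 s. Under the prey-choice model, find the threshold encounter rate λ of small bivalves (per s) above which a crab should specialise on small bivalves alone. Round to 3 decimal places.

0.040 per s

The zero-one rule: include tube worms iff E₂/h₂ > λE₁/(1+λh₁). Equality gives the switch point.
λE₁h₂ = E₂ + λE₂h₁ ⇒ λ = E₂/(E₁h₂ − E₂h₁) = 7.12/(443.7 − 264.2) = 0.03966 per s.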